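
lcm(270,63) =1890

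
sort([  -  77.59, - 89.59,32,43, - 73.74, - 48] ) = [-89.59,-77.59, - 73.74,  -  48,32, 43] 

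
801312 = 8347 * 96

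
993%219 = 117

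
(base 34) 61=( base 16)CD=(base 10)205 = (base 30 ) 6P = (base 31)6j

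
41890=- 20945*(-2) 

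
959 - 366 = 593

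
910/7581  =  130/1083= 0.12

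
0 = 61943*0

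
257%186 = 71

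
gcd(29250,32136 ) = 78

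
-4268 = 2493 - 6761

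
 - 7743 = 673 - 8416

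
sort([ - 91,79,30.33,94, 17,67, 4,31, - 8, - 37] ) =[ - 91, - 37,  -  8,4 , 17,30.33 , 31,67, 79,94]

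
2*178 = 356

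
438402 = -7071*( - 62 )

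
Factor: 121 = 11^2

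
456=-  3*(-152 )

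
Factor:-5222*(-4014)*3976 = 2^5 * 3^2*7^2*71^1*223^1*373^1 = 83341365408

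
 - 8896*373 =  - 3318208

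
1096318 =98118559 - 97022241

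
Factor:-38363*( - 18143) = 696019909 = 13^2*227^1*18143^1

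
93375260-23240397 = 70134863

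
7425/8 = 7425/8=928.12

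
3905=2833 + 1072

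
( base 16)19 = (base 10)25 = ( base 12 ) 21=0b11001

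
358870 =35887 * 10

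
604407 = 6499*93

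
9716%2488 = 2252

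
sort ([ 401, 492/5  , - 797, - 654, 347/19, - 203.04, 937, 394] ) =[-797, - 654, - 203.04, 347/19, 492/5, 394, 401, 937 ] 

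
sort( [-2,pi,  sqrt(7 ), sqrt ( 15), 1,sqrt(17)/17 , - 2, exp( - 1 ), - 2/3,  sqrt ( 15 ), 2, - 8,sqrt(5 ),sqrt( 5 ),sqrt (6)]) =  [ - 8, - 2, - 2, - 2/3,sqrt ( 17 ) /17,  exp(-1),1,2,sqrt( 5 ),sqrt( 5), sqrt( 6),sqrt(7),pi,sqrt(15 ),sqrt(15 )]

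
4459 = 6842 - 2383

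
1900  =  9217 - 7317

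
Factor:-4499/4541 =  - 11^1 * 19^(-1) * 239^( - 1)*409^1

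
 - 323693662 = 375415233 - 699108895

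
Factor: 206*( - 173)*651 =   -  23200338 =- 2^1*3^1*7^1*31^1*103^1*173^1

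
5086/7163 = 5086/7163 = 0.71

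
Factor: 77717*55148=4285937116 = 2^2* 17^1*23^1 * 31^1*109^1*811^1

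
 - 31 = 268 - 299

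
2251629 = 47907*47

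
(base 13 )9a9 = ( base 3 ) 2021111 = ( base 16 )67C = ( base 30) 1PA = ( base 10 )1660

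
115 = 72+43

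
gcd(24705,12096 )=27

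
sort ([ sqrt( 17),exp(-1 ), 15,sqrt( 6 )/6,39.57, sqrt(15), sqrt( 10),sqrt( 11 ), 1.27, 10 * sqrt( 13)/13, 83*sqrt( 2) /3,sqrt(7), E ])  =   [exp (  -  1), sqrt( 6)/6,1.27, sqrt (7), E, 10*sqrt( 13)/13, sqrt( 10), sqrt ( 11), sqrt( 15),sqrt( 17 ), 15, 83 * sqrt ( 2)/3,  39.57] 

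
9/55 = 9/55 =0.16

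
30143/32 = 941 +31/32 =941.97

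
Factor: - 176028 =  - 2^2*3^1*14669^1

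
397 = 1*397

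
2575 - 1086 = 1489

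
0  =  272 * 0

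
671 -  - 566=1237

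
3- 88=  - 85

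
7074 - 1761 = 5313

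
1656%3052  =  1656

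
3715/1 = 3715 = 3715.00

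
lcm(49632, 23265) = 744480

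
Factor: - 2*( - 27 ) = 2^1*3^3 = 54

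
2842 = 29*98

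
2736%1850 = 886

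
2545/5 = 509 = 509.00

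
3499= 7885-4386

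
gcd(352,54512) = 16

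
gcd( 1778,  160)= 2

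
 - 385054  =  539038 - 924092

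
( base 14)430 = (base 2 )1100111010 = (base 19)259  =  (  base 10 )826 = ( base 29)se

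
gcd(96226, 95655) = 1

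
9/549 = 1/61  =  0.02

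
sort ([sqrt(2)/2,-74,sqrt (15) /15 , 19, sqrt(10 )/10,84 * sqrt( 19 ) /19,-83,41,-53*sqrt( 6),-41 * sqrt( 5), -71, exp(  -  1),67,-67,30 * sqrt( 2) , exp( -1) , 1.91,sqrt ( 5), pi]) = [ - 53*sqrt(6),-41*sqrt( 5 ),-83, - 74,-71, - 67,sqrt(15)/15,sqrt( 10) /10,exp(  -  1),exp( - 1 ), sqrt( 2)/2,1.91,sqrt (5),pi  ,  19, 84 * sqrt( 19 )/19,41,30*sqrt( 2), 67 ] 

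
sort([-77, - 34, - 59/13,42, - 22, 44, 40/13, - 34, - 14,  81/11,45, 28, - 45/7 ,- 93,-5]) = [ - 93, - 77, - 34, - 34, - 22, - 14 , - 45/7, - 5, -59/13,40/13 , 81/11,28, 42,44, 45 ] 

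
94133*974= 91685542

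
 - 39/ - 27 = 1+4/9 = 1.44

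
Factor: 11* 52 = 572 = 2^2*11^1*13^1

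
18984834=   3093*6138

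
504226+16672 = 520898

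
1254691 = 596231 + 658460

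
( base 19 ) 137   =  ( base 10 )425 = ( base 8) 651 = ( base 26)G9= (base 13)269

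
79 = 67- - 12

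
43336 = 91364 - 48028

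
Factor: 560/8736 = 5/78 = 2^( - 1 )*3^( - 1 )*5^1*13^(  -  1)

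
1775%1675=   100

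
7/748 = 7/748 = 0.01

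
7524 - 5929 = 1595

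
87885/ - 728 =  - 12555/104=   - 120.72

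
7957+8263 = 16220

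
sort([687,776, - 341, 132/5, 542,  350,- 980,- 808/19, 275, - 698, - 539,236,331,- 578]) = [ - 980, - 698, - 578, - 539, - 341, - 808/19, 132/5,236, 275, 331, 350, 542, 687, 776]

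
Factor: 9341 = 9341^1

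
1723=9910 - 8187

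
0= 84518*0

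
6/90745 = 6/90745 = 0.00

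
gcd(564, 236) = 4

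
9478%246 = 130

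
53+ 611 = 664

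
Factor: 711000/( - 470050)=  - 2^2*3^2*5^1* 7^ ( - 1 )*17^ ( - 1) = - 180/119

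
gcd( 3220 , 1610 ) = 1610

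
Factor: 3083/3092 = 2^ ( - 2)*773^( - 1 ) *3083^1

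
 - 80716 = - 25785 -54931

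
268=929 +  - 661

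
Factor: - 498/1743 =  -2/7 = - 2^1 * 7^( - 1)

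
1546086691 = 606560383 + 939526308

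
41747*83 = 3465001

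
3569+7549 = 11118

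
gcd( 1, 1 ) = 1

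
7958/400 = 3979/200 = 19.89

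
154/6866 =77/3433 = 0.02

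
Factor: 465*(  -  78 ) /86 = - 3^2*5^1*13^1*31^1*43^ ( - 1) = - 18135/43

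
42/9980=21/4990 = 0.00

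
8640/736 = 11+17/23=11.74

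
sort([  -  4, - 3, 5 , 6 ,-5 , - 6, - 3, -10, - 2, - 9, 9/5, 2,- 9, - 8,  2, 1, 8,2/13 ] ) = [ - 10, - 9, - 9, - 8,-6, - 5, - 4, - 3, - 3, -2, 2/13,  1 , 9/5, 2, 2, 5, 6, 8 ] 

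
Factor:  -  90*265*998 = -2^2*3^2*5^2*53^1*499^1=- 23802300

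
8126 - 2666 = 5460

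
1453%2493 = 1453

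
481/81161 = 481/81161 = 0.01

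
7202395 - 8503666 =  - 1301271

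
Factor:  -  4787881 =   -  7^1 * 683983^1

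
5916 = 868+5048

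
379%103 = 70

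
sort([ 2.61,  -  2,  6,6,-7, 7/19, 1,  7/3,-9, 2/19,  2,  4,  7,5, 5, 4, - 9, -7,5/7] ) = [-9 , - 9,-7 , - 7, - 2,2/19,  7/19,  5/7,1, 2 , 7/3  ,  2.61,  4, 4,5,5,  6,6,  7] 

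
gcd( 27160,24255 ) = 35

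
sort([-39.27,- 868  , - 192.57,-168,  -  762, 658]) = [ - 868, - 762,- 192.57,-168, - 39.27,658 ] 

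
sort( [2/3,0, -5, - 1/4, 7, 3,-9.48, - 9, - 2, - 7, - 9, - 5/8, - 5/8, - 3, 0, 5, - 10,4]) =[ - 10, - 9.48, - 9 , - 9,-7, - 5, - 3, - 2,-5/8,-5/8, - 1/4, 0, 0, 2/3, 3,  4 , 5,  7 ] 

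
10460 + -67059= - 56599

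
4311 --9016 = 13327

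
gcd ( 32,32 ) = 32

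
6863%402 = 29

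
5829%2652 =525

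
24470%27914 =24470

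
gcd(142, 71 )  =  71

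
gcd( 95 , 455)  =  5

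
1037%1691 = 1037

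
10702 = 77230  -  66528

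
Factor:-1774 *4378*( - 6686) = 2^3 * 11^1*199^1*887^1 * 3343^1 = 51927300392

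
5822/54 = 2911/27= 107.81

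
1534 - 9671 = -8137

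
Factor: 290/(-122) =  - 145/61  =  -5^1*29^1*61^( - 1 ) 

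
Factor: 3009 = 3^1*17^1*59^1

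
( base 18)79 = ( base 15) 90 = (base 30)4F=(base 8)207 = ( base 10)135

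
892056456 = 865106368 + 26950088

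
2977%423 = 16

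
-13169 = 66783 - 79952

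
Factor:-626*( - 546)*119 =40673724 = 2^2*3^1*7^2 * 13^1 * 17^1*313^1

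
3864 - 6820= - 2956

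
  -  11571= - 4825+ - 6746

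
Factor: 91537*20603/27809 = 1885936811/27809=11^1 * 239^1 * 383^1*1873^1*27809^( - 1 ) 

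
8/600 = 1/75 = 0.01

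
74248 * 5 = 371240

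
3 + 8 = 11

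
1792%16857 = 1792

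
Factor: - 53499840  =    -  2^6*3^1*5^1*23^1*2423^1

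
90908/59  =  90908/59 = 1540.81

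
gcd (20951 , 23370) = 41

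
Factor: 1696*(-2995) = - 2^5*5^1*53^1*599^1 = - 5079520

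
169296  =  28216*6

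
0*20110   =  0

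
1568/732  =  392/183 = 2.14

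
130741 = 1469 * 89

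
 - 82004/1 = - 82004 =- 82004.00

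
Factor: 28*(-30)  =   - 2^3*3^1*5^1*7^1 =-840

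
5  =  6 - 1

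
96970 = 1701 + 95269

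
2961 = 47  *63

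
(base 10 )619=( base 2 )1001101011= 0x26B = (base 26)NL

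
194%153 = 41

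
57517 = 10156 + 47361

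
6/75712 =3/37856= 0.00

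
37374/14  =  2669 + 4/7= 2669.57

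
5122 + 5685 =10807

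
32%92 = 32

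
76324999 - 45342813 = 30982186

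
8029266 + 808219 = 8837485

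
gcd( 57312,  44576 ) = 6368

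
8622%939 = 171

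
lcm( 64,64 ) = 64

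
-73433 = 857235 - 930668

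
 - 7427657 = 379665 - 7807322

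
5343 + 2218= 7561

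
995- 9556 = - 8561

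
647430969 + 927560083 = 1574991052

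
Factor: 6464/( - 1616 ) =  - 2^2 = - 4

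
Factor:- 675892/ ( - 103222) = 2^1*73^( - 1 )*239^1 = 478/73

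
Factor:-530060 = - 2^2  *5^1*17^1*1559^1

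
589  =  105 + 484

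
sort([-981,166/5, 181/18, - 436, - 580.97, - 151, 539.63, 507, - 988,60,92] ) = [ - 988, - 981, - 580.97,  -  436, - 151, 181/18, 166/5,  60, 92,507, 539.63 ] 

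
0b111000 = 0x38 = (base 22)2c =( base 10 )56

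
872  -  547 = 325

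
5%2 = 1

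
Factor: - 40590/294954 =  - 3^1*5^1*  109^( - 1 )=- 15/109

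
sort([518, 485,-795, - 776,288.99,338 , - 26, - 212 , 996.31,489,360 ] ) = [ - 795, - 776,-212, - 26, 288.99,338, 360,485,489,518 , 996.31 ]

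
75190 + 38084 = 113274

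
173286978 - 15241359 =158045619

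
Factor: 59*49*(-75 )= - 3^1*5^2*7^2*59^1 = -216825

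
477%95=2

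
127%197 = 127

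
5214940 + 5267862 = 10482802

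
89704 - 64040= 25664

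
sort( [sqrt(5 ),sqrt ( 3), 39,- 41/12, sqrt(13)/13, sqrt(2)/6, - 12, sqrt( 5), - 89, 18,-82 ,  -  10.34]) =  [ -89, - 82,  -  12, - 10.34, - 41/12, sqrt(2)/6,sqrt( 13)/13,sqrt (3 ),sqrt(5 ),sqrt(5 ),18 , 39]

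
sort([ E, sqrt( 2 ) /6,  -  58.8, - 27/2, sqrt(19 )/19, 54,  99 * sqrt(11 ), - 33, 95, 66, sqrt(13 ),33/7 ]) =[ - 58.8, - 33, - 27/2,sqrt( 19 )/19, sqrt (2 )/6, E,sqrt( 13 ), 33/7, 54, 66, 95,99*sqrt( 11)] 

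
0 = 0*512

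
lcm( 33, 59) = 1947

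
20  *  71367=1427340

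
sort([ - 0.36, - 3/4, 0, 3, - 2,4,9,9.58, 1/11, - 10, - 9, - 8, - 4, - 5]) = [  -  10, - 9 ,-8, - 5,- 4,  -  2, - 3/4,-0.36 , 0,1/11,3,4, 9, 9.58]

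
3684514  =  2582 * 1427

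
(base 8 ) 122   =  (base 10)82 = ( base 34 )2E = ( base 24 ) 3A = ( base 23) 3d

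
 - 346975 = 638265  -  985240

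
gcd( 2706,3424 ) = 2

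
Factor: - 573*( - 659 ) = 3^1 * 191^1*659^1 = 377607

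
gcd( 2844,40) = 4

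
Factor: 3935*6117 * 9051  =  3^2*5^1 * 7^1*431^1*787^1*2039^1 = 217861145145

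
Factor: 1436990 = 2^1 *5^1*143699^1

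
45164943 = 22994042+22170901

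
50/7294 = 25/3647  =  0.01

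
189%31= 3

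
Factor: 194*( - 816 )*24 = -2^8 * 3^2*17^1* 97^1=   - 3799296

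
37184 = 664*56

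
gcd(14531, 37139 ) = 1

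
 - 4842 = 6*( - 807 ) 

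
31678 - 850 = 30828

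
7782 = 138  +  7644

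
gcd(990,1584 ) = 198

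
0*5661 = 0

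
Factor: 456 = 2^3*3^1 *19^1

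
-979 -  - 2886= 1907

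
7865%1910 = 225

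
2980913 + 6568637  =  9549550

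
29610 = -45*( - 658 )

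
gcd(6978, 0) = 6978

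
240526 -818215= - 577689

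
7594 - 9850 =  - 2256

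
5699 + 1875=7574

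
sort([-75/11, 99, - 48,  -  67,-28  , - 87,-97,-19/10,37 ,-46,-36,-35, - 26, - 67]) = [-97,-87,-67 , - 67,-48, - 46,-36, - 35,  -  28,-26,-75/11,  -  19/10,37, 99 ]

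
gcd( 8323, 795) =1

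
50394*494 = 24894636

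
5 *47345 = 236725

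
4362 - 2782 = 1580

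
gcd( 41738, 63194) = 2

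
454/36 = 12 + 11/18 =12.61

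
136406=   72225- - 64181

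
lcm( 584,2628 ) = 5256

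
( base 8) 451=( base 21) e3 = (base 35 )8h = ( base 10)297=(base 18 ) g9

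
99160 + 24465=123625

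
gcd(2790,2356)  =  62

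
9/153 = 1/17 = 0.06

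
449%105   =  29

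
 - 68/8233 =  - 1 + 8165/8233 = - 0.01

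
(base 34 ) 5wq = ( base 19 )101g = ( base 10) 6894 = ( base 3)100110100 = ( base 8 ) 15356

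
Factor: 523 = 523^1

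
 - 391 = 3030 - 3421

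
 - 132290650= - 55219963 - 77070687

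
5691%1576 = 963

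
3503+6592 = 10095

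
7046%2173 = 527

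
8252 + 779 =9031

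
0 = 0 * 20597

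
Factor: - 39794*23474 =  - 934124356 =- 2^2*11^2*97^1 * 101^1*197^1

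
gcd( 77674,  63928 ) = 2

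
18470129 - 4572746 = 13897383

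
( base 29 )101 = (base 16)34a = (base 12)5A2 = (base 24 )1b2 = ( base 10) 842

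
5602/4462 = 1  +  570/2231 = 1.26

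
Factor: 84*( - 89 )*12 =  - 2^4 *3^2  *7^1*89^1 = - 89712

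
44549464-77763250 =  - 33213786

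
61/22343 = 61/22343=0.00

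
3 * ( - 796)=  -  2388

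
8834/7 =1262 =1262.00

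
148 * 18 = 2664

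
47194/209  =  225+169/209   =  225.81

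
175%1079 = 175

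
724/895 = 724/895 = 0.81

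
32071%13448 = 5175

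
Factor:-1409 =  - 1409^1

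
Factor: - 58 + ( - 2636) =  - 2^1 * 3^1*449^1 = -2694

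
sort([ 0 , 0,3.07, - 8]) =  [ - 8, 0,0,3.07]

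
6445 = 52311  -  45866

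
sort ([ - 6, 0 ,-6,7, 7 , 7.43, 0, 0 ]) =[-6, - 6, 0,0, 0,  7 , 7, 7.43 ]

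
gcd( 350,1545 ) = 5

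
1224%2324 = 1224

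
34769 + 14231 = 49000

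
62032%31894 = 30138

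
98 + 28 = 126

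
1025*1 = 1025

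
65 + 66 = 131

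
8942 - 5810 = 3132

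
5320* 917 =4878440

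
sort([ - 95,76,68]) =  [ - 95,68,76 ]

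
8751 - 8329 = 422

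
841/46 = 18  +  13/46 =18.28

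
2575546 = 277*9298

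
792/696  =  33/29  =  1.14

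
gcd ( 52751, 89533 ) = 1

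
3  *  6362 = 19086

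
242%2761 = 242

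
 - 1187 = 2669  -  3856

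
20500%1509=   883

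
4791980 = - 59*( - 81220)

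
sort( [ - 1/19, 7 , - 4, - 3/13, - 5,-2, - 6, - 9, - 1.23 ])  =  [ - 9, - 6,  -  5, - 4,-2,-1.23 , - 3/13, - 1/19,7]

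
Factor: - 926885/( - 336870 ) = 2^(  -  1)*3^( - 2 )*19^( - 1)*941^1  =  941/342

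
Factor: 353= 353^1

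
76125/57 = 25375/19 = 1335.53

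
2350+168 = 2518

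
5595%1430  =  1305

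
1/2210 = 1/2210 = 0.00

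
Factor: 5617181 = 5617181^1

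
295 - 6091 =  - 5796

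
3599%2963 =636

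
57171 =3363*17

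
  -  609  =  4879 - 5488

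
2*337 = 674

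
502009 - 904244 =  - 402235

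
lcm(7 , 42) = 42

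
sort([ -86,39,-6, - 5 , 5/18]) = [ - 86,  -  6,  -  5, 5/18, 39]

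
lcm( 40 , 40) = 40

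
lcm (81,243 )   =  243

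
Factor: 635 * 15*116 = 2^2*3^1*5^2*29^1*127^1 = 1104900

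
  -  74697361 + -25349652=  - 100047013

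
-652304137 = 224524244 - 876828381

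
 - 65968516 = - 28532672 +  - 37435844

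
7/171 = 7/171 = 0.04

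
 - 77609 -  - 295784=218175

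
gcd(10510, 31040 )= 10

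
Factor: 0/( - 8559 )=0^1 = 0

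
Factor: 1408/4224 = 3^ ( - 1) = 1/3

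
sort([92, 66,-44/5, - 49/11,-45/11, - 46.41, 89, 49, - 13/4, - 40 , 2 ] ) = [ - 46.41 , - 40 , - 44/5, - 49/11 , - 45/11, - 13/4, 2, 49,66, 89,92]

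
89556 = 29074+60482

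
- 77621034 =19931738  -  97552772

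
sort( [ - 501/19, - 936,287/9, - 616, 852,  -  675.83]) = [-936, - 675.83, - 616,- 501/19 , 287/9 , 852 ] 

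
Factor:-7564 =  -2^2*31^1 * 61^1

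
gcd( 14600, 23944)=584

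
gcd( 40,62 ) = 2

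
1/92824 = 1/92824 = 0.00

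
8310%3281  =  1748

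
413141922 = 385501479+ 27640443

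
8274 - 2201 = 6073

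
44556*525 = 23391900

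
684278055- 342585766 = 341692289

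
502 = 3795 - 3293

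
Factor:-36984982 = - 2^1*19^1*973289^1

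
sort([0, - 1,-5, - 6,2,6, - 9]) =[ - 9, - 6, - 5, - 1,0,  2,6]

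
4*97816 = 391264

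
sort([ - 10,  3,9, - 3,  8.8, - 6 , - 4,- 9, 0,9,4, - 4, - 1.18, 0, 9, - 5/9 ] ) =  [ - 10, - 9, - 6,- 4, - 4, - 3, - 1.18, -5/9,0,0,3 , 4, 8.8,9,9 , 9]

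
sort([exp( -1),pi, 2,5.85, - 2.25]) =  [- 2.25, exp(-1),  2,pi,5.85 ]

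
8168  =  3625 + 4543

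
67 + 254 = 321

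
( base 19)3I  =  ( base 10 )75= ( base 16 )4B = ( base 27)2L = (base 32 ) 2B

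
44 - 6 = 38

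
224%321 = 224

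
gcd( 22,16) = 2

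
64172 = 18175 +45997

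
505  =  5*101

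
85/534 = 85/534  =  0.16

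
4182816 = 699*5984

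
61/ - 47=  -2 + 33/47 = - 1.30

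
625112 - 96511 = 528601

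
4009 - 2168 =1841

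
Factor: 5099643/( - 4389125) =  -3^2 * 5^( - 3) * 13^( - 1) * 17^1 * 37^(-1)*73^ (  -  1 )*33331^1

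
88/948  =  22/237 =0.09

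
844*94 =79336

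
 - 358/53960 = -179/26980 = - 0.01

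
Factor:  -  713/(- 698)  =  2^( - 1)*23^1*31^1*349^(-1 )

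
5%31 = 5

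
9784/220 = 2446/55 = 44.47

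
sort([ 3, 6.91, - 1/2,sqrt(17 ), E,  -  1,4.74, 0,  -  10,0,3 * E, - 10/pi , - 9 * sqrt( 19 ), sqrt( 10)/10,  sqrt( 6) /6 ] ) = [  -  9*  sqrt(19 ),  -  10,  -  10/pi, -1, - 1/2, 0, 0, sqrt( 10) /10, sqrt ( 6)/6, E,3,sqrt (17),4.74, 6.91,3*E]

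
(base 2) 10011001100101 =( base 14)3821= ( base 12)5831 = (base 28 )CF1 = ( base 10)9829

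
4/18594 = 2/9297 = 0.00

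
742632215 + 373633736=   1116265951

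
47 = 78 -31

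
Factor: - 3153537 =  - 3^2  *31^1*89^1 * 127^1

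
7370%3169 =1032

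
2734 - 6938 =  - 4204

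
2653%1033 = 587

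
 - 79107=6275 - 85382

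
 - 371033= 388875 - 759908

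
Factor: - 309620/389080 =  - 2^( - 1 )*71^( - 1 ) *113^1 = - 113/142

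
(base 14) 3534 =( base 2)10010000101010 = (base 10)9258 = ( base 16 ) 242A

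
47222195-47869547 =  - 647352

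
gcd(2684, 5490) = 122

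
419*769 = 322211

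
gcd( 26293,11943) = 1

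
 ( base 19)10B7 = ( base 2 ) 1101110100011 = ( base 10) 7075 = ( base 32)6T3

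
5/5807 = 5/5807 = 0.00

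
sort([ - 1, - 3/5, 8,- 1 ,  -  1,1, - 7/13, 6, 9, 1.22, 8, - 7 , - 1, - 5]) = [ - 7, - 5, -1, - 1, - 1, - 1  , - 3/5, - 7/13, 1, 1.22, 6, 8, 8, 9]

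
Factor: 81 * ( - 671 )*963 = - 52340013 = - 3^6*11^1 * 61^1*107^1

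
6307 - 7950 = - 1643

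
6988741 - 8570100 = -1581359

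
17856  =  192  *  93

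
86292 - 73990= 12302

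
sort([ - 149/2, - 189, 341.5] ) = [-189,- 149/2,341.5] 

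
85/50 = 1 + 7/10 = 1.70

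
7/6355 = 7/6355 = 0.00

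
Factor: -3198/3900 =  - 41/50=   - 2^(-1)*5^ ( - 2 ) * 41^1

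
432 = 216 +216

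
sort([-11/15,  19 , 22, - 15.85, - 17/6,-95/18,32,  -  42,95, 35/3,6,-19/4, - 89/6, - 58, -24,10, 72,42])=[ - 58,-42 , - 24, - 15.85, - 89/6, - 95/18,-19/4, - 17/6, - 11/15,6 , 10,35/3 , 19,  22,32, 42,72,95]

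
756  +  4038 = 4794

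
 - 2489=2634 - 5123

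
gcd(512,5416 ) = 8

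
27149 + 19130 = 46279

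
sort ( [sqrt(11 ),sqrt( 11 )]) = [sqrt(11),sqrt (11)]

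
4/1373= 4/1373= 0.00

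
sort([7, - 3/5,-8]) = [ - 8,- 3/5,  7 ] 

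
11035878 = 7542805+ 3493073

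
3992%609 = 338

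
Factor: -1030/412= -2^(-1)* 5^1=-5/2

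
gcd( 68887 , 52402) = 7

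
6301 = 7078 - 777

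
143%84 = 59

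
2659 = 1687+972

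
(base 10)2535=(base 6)15423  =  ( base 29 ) 30c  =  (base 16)9e7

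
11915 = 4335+7580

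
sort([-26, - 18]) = [ - 26, - 18]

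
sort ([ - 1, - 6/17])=[  -  1, - 6/17] 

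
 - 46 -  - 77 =31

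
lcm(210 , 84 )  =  420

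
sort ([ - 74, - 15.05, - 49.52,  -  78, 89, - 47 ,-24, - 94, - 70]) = [-94, - 78, - 74 , - 70 ,-49.52, - 47,  -  24, - 15.05,89 ] 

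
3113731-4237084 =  - 1123353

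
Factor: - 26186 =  - 2^1*13093^1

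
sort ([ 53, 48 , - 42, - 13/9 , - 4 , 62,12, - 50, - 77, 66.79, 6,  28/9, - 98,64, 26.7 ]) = [ - 98, - 77, - 50,- 42,  -  4, - 13/9, 28/9,6,12,  26.7,48,53, 62,64,66.79 ]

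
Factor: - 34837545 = -3^1*5^1*19^1*251^1*487^1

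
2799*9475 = 26520525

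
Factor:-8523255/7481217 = - 2841085/2493739 = - 5^1*13^1*29^(-1 )*109^1*401^1*85991^( - 1)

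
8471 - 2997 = 5474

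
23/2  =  11+1/2  =  11.50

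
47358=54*877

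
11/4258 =11/4258 =0.00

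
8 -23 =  - 15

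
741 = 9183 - 8442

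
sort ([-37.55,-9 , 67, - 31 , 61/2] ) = [ - 37.55, - 31, - 9, 61/2,67]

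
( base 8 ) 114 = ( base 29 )2i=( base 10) 76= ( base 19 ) 40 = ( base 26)2O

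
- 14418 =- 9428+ - 4990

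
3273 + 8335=11608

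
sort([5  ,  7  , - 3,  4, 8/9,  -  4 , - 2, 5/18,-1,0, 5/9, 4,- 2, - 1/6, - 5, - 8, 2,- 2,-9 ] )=[- 9, - 8,-5, - 4, - 3  ,  -  2,-2, - 2, - 1, - 1/6, 0,5/18 , 5/9, 8/9,2 , 4, 4, 5,  7]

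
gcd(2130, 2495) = 5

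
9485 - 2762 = 6723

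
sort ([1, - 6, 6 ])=[ - 6,1, 6] 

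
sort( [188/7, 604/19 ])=[ 188/7, 604/19] 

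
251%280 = 251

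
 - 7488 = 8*(-936)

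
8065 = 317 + 7748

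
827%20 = 7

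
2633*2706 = 7124898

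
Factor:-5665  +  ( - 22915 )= - 28580 = - 2^2*5^1*1429^1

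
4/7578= 2/3789 = 0.00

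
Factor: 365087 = 31^1*11777^1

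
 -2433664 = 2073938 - 4507602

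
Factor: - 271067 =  - 271067^1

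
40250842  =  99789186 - 59538344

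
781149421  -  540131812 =241017609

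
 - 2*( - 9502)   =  19004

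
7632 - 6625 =1007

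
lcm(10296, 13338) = 586872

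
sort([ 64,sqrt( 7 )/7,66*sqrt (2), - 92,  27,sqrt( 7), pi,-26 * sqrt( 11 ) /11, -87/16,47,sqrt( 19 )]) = [ - 92,  -  26 * sqrt( 11) /11,-87/16,sqrt ( 7 ) /7, sqrt(7 ),pi,sqrt( 19),27,47 , 64, 66 * sqrt(2)]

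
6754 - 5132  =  1622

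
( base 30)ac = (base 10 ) 312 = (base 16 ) 138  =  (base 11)264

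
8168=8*1021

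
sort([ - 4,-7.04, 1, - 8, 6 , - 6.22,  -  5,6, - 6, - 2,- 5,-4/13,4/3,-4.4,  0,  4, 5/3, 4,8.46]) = [ - 8, - 7.04, - 6.22, - 6, - 5,-5, - 4.4, - 4, - 2, - 4/13 , 0, 1, 4/3,5/3 , 4,4,  6,6, 8.46 ] 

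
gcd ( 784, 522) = 2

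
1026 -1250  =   - 224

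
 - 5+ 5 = 0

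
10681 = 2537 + 8144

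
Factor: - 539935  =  -5^1*11^1*9817^1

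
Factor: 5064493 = 7^2*103357^1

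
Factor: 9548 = 2^2*7^1*11^1*31^1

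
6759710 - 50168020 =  -43408310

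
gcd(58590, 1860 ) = 930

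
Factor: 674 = 2^1*337^1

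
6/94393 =6/94393= 0.00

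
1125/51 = 375/17 = 22.06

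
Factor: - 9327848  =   - 2^3  *  37^1*31513^1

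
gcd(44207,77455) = 1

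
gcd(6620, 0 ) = 6620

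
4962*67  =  332454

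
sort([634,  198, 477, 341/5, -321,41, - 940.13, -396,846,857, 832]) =[ -940.13 , - 396,-321, 41,341/5,198, 477,634, 832, 846, 857 ] 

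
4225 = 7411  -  3186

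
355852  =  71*5012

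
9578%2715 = 1433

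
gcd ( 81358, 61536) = 2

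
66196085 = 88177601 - 21981516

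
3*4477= 13431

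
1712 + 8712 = 10424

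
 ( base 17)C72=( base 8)7005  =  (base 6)24341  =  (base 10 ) 3589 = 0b111000000101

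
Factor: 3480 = 2^3*3^1*5^1 * 29^1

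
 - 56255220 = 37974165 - 94229385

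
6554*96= 629184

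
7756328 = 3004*2582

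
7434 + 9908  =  17342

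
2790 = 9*310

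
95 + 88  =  183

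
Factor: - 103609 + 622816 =3^1*13^1*13313^1 = 519207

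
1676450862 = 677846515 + 998604347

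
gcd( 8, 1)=1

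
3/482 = 3/482 = 0.01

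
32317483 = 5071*6373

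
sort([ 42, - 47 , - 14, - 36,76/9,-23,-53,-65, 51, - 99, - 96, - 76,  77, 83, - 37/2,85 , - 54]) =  [ - 99, - 96, - 76, - 65 ,-54, - 53, - 47, - 36, - 23, - 37/2,  -  14,76/9 , 42, 51 , 77,83,85]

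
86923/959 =90 + 613/959=90.64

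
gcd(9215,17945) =485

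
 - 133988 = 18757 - 152745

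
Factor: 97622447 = 13^1 * 7509419^1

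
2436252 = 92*26481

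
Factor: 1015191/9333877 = 3^2*7^( - 1)* 112799^1*1333411^( - 1 ) 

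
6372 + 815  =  7187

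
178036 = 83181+94855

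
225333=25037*9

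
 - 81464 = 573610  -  655074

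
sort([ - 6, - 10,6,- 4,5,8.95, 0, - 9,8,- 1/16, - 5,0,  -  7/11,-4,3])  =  [ - 10, - 9, - 6, - 5, - 4, - 4, - 7/11 , -1/16, 0,0,3,5,6 , 8,8.95 ]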